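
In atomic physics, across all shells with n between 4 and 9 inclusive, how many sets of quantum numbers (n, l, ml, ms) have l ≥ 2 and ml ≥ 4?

For each n in the range, tally the orbitals obeying l ≥ 2 and ml ≥ 4:
n=5 → 1; n=6 → 3; n=7 → 6; n=8 → 10; n=9 → 15.
Orbitals: 1 + 3 + 6 + 10 + 15 = 35. Including both spin states (ms = ±1/2) gives 2 × 35 = 70 states.

70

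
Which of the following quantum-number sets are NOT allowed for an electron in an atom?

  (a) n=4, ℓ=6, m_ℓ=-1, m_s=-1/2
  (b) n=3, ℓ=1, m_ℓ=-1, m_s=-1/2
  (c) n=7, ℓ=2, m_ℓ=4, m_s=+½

(a) has ℓ = 6 ≥ n = 4, violating 0 ≤ ℓ ≤ n−1.
(c) has |m_ℓ| = 4 > ℓ = 2, violating −ℓ ≤ m_ℓ ≤ ℓ.
The remaining set (b) satisfies all four rules.

(a) and (c)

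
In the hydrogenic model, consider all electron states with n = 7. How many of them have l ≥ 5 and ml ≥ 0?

Go through l = 0, …, 6 (the values permitted for n = 7).
The (l, ml) pairs meeting l ≥ 5 and ml ≥ 0 give: l=5 → 6; l=6 → 7.
Orbitals: 6 + 7 = 13. Each orbital carries two spin states, so 13 × 2 = 26 states.

26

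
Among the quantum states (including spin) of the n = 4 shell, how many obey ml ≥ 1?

Go through l = 0, …, 3 (the values permitted for n = 4).
The (l, ml) pairs meeting ml ≥ 1 give: l=1 → 1; l=2 → 2; l=3 → 3.
Orbitals: 1 + 2 + 3 = 6. Each orbital carries two spin states, so 6 × 2 = 12 states.

12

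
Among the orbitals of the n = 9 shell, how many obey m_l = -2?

Orbitals with m_l = -2, by l: l=2 → 1; l=3 → 1; l=4 → 1; l=5 → 1; l=6 → 1; l=7 → 1; l=8 → 1.
Total orbitals: 1 + 1 + 1 + 1 + 1 + 1 + 1 = 7.

7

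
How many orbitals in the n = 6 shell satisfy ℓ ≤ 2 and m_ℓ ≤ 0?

6

Go through ℓ = 0, …, 5 (the values permitted for n = 6).
Contributions: ℓ=0 → 1; ℓ=1 → 2; ℓ=2 → 3.
Total orbitals: 1 + 2 + 3 = 6.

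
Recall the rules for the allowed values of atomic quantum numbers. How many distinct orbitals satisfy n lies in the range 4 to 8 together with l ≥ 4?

110

Treat each shell separately and count matching orbitals:
n=5 → 9; n=6 → 20; n=7 → 33; n=8 → 48.
Total orbitals: 9 + 20 + 33 + 48 = 110.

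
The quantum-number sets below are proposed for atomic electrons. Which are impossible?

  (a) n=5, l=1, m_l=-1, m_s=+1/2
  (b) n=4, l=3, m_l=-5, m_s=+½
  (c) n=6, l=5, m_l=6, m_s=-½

(b) has |m_l| = 5 > l = 3, violating −l ≤ m_l ≤ l.
(c) has |m_l| = 6 > l = 5, violating −l ≤ m_l ≤ l.
The remaining set (a) satisfies all four rules.

(b) and (c)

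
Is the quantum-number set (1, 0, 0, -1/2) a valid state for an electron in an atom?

Valid

n = 1 is a positive integer. l = 0 satisfies 0 ≤ l ≤ n−1 = 0. ml = 0 lies in the range −l … +l (here 0). ms = -1/2 is one of ±1/2.
All four constraints are satisfied.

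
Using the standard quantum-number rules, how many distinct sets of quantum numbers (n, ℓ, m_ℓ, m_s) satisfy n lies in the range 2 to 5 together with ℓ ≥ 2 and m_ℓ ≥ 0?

44

Go shell by shell, enumerating (ℓ, m_ℓ) with ℓ ≥ 2 and m_ℓ ≥ 0:
n=3 → 3; n=4 → 7; n=5 → 12.
Orbitals: 3 + 7 + 12 = 22. Including both spin states (m_s = ±1/2) gives 2 × 22 = 44 states.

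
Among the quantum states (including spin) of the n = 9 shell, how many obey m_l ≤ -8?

2

The n = 9 shell has l = 0 through 8; check each.
The (l, m_l) pairs meeting m_l ≤ -8 give: l=8 → 1.
Orbitals: 1. Each orbital carries two spin states, so 1 × 2 = 2 states.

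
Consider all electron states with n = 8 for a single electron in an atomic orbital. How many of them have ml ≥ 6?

For n = 8, l ranges over 0 … 7.
The (l, ml) pairs meeting ml ≥ 6 give: l=6 → 1; l=7 → 2.
Orbitals: 1 + 2 = 3. Each orbital carries two spin states, so 3 × 2 = 6 states.

6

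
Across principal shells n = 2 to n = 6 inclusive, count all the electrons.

Shell n has n² orbitals: 2²=4 + 3²=9 + 4²=16 + 5²=25 + 6²=36 = 90 orbitals.
Two spin states per orbital: 2 × 90 = 180 electrons.

180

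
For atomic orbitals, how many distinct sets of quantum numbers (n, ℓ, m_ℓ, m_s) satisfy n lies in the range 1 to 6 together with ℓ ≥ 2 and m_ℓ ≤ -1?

Treat each shell separately and count matching orbitals:
n=3 → 2; n=4 → 5; n=5 → 9; n=6 → 14.
Orbitals: 2 + 5 + 9 + 14 = 30. Including both spin states (m_s = ±1/2) gives 2 × 30 = 60 states.

60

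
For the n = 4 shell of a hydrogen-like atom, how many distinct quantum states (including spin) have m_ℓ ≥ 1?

12

The n = 4 shell has ℓ = 0 through 3; check each.
Orbitals with m_ℓ ≥ 1, by ℓ: ℓ=1 → 1; ℓ=2 → 2; ℓ=3 → 3.
Orbitals: 1 + 2 + 3 = 6. Each orbital carries two spin states, so 6 × 2 = 12 states.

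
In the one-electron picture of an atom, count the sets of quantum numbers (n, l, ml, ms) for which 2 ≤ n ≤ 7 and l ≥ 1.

For each n in the range, tally the orbitals obeying l ≥ 1:
n=2 → 3; n=3 → 8; n=4 → 15; n=5 → 24; n=6 → 35; n=7 → 48.
Orbitals: 3 + 8 + 15 + 24 + 35 + 48 = 133. Including both spin states (ms = ±1/2) gives 2 × 133 = 266 states.

266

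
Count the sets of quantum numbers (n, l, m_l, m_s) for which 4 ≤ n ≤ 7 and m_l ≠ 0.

For each n in the range, tally the orbitals obeying m_l ≠ 0:
n=4 → 12; n=5 → 20; n=6 → 30; n=7 → 42.
Orbitals: 12 + 20 + 30 + 42 = 104. Including both spin states (m_s = ±1/2) gives 2 × 104 = 208 states.

208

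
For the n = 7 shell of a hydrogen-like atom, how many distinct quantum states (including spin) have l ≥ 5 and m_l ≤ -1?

For n = 7, l ranges over 0 … 6.
Contributions: l=5 → 5; l=6 → 6.
Orbitals: 5 + 6 = 11. Each orbital carries two spin states, so 11 × 2 = 22 states.

22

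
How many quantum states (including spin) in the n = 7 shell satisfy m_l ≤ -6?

2

Orbitals with m_l ≤ -6, by l: l=6 → 1.
Orbitals: 1. Each orbital carries two spin states, so 1 × 2 = 2 states.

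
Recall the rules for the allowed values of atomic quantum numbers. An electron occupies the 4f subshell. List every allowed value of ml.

-3, -2, -1, 0, 1, 2, 3

The 4f subshell has l = 3, and ml takes every integer from −l to +l. With l = 3 that gives the 7 values -3, -2, -1, 0, 1, 2, 3.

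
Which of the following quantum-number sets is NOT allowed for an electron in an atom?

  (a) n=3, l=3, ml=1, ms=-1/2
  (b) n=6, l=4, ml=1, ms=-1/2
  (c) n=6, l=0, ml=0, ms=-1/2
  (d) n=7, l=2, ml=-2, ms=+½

(a)

(a) has l = 3 ≥ n = 3, violating 0 ≤ l ≤ n−1.
The remaining sets (b), (c), (d) satisfy all four rules.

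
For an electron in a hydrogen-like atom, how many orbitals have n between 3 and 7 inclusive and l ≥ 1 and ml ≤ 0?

75

For each n in the range, tally the orbitals obeying l ≥ 1 and ml ≤ 0:
n=3 → 5; n=4 → 9; n=5 → 14; n=6 → 20; n=7 → 27.
Total orbitals: 5 + 9 + 14 + 20 + 27 = 75.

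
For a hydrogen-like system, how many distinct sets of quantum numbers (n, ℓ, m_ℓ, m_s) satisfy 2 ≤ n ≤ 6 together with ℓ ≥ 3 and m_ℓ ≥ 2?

32

Work shell by shell — for each n, count the (ℓ, m_ℓ) pairs that satisfy ℓ ≥ 3 and m_ℓ ≥ 2:
n=4 → 2; n=5 → 5; n=6 → 9.
Orbitals: 2 + 5 + 9 = 16. Including both spin states (m_s = ±1/2) gives 2 × 16 = 32 states.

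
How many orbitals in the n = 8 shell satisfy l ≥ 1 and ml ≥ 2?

The n = 8 shell has l = 0 through 7; check each.
Orbitals with l ≥ 1 and ml ≥ 2, by l: l=2 → 1; l=3 → 2; l=4 → 3; l=5 → 4; l=6 → 5; l=7 → 6.
Total orbitals: 1 + 2 + 3 + 4 + 5 + 6 = 21.

21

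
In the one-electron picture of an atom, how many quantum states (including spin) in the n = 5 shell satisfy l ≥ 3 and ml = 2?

For n = 5, l ranges over 0 … 4.
Orbitals with l ≥ 3 and ml = 2, by l: l=3 → 1; l=4 → 1.
Orbitals: 1 + 1 = 2. Each orbital carries two spin states, so 2 × 2 = 4 states.

4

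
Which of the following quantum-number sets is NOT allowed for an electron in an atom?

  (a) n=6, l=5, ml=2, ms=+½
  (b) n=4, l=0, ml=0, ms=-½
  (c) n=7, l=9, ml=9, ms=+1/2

(c)

(c) has l = 9 ≥ n = 7, violating 0 ≤ l ≤ n−1.
The remaining sets (a), (b) satisfy all four rules.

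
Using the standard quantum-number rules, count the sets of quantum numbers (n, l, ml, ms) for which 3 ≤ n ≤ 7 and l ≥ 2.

For each n in the range, tally the orbitals obeying l ≥ 2:
n=3 → 5; n=4 → 12; n=5 → 21; n=6 → 32; n=7 → 45.
Orbitals: 5 + 12 + 21 + 32 + 45 = 115. Including both spin states (ms = ±1/2) gives 2 × 115 = 230 states.

230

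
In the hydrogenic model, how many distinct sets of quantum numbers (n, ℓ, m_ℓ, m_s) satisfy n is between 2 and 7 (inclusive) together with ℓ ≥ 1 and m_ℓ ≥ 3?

40

Per-shell orbital counts meeting the constraint:
n=4 → 1; n=5 → 3; n=6 → 6; n=7 → 10.
Orbitals: 1 + 3 + 6 + 10 = 20. Including both spin states (m_s = ±1/2) gives 2 × 20 = 40 states.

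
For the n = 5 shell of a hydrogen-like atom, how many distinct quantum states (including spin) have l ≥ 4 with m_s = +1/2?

9

Go through l = 0, …, 4 (the values permitted for n = 5).
The (l, m_l) pairs meeting l ≥ 4 give: l=4 → 9.
Orbitals: 9. With m_s fixed to a single value there is one state per orbital, giving 9 states.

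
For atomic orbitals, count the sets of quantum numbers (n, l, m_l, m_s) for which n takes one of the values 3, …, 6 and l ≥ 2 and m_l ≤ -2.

Go shell by shell, enumerating (l, m_l) with l ≥ 2 and m_l ≤ -2:
n=3 → 1; n=4 → 3; n=5 → 6; n=6 → 10.
Orbitals: 1 + 3 + 6 + 10 = 20. Including both spin states (m_s = ±1/2) gives 2 × 20 = 40 states.

40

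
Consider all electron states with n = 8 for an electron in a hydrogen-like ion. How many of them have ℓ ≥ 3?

With n = 8 the allowed ℓ are 0, 1, …, 7.
Orbitals with ℓ ≥ 3, by ℓ: ℓ=3 → 7; ℓ=4 → 9; ℓ=5 → 11; ℓ=6 → 13; ℓ=7 → 15.
Orbitals: 7 + 9 + 11 + 13 + 15 = 55. Each orbital carries two spin states, so 55 × 2 = 110 states.

110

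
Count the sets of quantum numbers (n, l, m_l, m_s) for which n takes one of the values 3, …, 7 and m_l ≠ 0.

220

Per-shell orbital counts meeting the constraint:
n=3 → 6; n=4 → 12; n=5 → 20; n=6 → 30; n=7 → 42.
Orbitals: 6 + 12 + 20 + 30 + 42 = 110. Including both spin states (m_s = ±1/2) gives 2 × 110 = 220 states.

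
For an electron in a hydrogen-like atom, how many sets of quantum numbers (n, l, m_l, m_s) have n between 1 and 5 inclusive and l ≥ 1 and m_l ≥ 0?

Go shell by shell, enumerating (l, m_l) with l ≥ 1 and m_l ≥ 0:
n=2 → 2; n=3 → 5; n=4 → 9; n=5 → 14.
Orbitals: 2 + 5 + 9 + 14 = 30. Including both spin states (m_s = ±1/2) gives 2 × 30 = 60 states.

60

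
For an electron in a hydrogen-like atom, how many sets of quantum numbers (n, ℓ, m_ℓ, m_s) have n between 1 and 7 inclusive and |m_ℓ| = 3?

Work shell by shell — for each n, count the (ℓ, m_ℓ) pairs that satisfy |m_ℓ| = 3:
n=4 → 2; n=5 → 4; n=6 → 6; n=7 → 8.
Orbitals: 2 + 4 + 6 + 8 = 20. Including both spin states (m_s = ±1/2) gives 2 × 20 = 40 states.

40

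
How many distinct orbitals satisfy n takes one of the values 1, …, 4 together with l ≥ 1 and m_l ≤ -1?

10

Work shell by shell — for each n, count the (l, m_l) pairs that satisfy l ≥ 1 and m_l ≤ -1:
n=2 → 1; n=3 → 3; n=4 → 6.
Total orbitals: 1 + 3 + 6 = 10.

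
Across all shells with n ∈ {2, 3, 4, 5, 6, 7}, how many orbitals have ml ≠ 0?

Go shell by shell, enumerating (l, ml) with ml ≠ 0:
n=2 → 2; n=3 → 6; n=4 → 12; n=5 → 20; n=6 → 30; n=7 → 42.
Total orbitals: 2 + 6 + 12 + 20 + 30 + 42 = 112.

112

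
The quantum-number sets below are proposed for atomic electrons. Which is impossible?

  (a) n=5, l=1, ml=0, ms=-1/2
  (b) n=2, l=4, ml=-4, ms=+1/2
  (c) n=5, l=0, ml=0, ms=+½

(b) has l = 4 ≥ n = 2, violating 0 ≤ l ≤ n−1.
The remaining sets (a), (c) satisfy all four rules.

(b)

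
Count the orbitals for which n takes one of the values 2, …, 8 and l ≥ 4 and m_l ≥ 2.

40

Treat each shell separately and count matching orbitals:
n=5 → 3; n=6 → 7; n=7 → 12; n=8 → 18.
Total orbitals: 3 + 7 + 12 + 18 = 40.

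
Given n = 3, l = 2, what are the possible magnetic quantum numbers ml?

-2, -1, 0, 1, 2

ml takes every integer from −l to +l. With l = 2 that gives the 5 values -2, -1, 0, 1, 2.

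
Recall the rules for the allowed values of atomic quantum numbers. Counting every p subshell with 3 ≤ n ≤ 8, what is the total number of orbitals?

A p subshell (ℓ = 1) exists for every n ≥ 2, so shells n = 3, 4, 5, 6, 7, 8 each contribute one — 6 subshells.
Since each p subshell has 2·1+1 = 3 orbitals, the total is 6 × 3 = 18.

18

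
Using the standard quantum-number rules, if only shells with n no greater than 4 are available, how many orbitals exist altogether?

Total orbitals = 1² + 2² + 3² + 4² = 30.

30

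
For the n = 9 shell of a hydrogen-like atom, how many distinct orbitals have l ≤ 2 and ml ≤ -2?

1

With n = 9 the allowed l are 0, 1, …, 8.
The (l, ml) pairs meeting l ≤ 2 and ml ≤ -2 give: l=2 → 1.
Total orbitals: 1.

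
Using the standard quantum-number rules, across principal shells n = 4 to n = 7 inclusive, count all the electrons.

252

Shell n has n² orbitals: 4²=16 + 5²=25 + 6²=36 + 7²=49 = 126 orbitals.
Two spin states per orbital: 2 × 126 = 252 electrons.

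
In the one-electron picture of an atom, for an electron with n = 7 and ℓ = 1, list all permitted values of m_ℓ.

-1, 0, 1

m_ℓ takes every integer from −ℓ to +ℓ. With ℓ = 1 that gives the 3 values -1, 0, 1.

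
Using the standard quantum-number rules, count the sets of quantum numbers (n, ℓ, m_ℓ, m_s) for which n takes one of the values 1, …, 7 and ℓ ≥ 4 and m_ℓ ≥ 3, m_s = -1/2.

Work shell by shell — for each n, count the (ℓ, m_ℓ) pairs that satisfy ℓ ≥ 4 and m_ℓ ≥ 3:
n=5 → 2; n=6 → 5; n=7 → 9.
Orbitals: 2 + 5 + 9 = 16. With m_s fixed to -1/2 there is one state per orbital, so 16 states.

16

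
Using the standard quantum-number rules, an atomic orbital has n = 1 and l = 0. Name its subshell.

1s

l = 0 corresponds to the letter 's', so the subshell is 1s.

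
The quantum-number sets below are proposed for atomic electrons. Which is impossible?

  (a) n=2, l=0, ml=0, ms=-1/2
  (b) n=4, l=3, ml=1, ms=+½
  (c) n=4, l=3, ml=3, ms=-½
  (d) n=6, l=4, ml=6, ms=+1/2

(d)

(d) has |ml| = 6 > l = 4, violating −l ≤ ml ≤ l.
The remaining sets (a), (b), (c) satisfy all four rules.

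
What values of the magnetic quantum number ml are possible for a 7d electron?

-2, -1, 0, 1, 2

The 7d subshell has l = 2, and ml takes every integer from −l to +l. With l = 2 that gives the 5 values -2, -1, 0, 1, 2.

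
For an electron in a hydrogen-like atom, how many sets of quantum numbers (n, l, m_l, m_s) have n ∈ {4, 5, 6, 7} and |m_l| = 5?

12

Count contributing orbitals for each principal shell:
n=6 → 2; n=7 → 4.
Orbitals: 2 + 4 = 6. Including both spin states (m_s = ±1/2) gives 2 × 6 = 12 states.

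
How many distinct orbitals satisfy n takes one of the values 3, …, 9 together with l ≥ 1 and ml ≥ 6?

10

Treat each shell separately and count matching orbitals:
n=7 → 1; n=8 → 3; n=9 → 6.
Total orbitals: 1 + 3 + 6 = 10.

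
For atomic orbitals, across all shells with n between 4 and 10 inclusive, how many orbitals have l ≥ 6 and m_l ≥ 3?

Work shell by shell — for each n, count the (l, m_l) pairs that satisfy l ≥ 6 and m_l ≥ 3:
n=7 → 4; n=8 → 9; n=9 → 15; n=10 → 22.
Total orbitals: 4 + 9 + 15 + 22 = 50.

50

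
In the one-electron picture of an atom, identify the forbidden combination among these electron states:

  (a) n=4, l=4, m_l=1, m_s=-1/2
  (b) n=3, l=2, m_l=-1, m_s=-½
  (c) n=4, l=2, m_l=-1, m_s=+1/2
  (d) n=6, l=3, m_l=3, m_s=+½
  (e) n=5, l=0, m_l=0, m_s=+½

(a)

(a) has l = 4 ≥ n = 4, violating 0 ≤ l ≤ n−1.
The remaining sets (b), (c), (d), (e) satisfy all four rules.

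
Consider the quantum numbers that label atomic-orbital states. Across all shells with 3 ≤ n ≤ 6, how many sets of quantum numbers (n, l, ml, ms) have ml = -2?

20

Go shell by shell, enumerating (l, ml) with ml = -2:
n=3 → 1; n=4 → 2; n=5 → 3; n=6 → 4.
Orbitals: 1 + 2 + 3 + 4 = 10. Including both spin states (ms = ±1/2) gives 2 × 10 = 20 states.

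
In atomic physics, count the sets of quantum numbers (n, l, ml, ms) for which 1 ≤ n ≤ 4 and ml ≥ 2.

8

For each n in the range, tally the orbitals obeying ml ≥ 2:
n=3 → 1; n=4 → 3.
Orbitals: 1 + 3 = 4. Including both spin states (ms = ±1/2) gives 2 × 4 = 8 states.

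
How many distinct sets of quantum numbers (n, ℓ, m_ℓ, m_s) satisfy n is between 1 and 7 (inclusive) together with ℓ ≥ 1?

266

Treat each shell separately and count matching orbitals:
n=2 → 3; n=3 → 8; n=4 → 15; n=5 → 24; n=6 → 35; n=7 → 48.
Orbitals: 3 + 8 + 15 + 24 + 35 + 48 = 133. Including both spin states (m_s = ±1/2) gives 2 × 133 = 266 states.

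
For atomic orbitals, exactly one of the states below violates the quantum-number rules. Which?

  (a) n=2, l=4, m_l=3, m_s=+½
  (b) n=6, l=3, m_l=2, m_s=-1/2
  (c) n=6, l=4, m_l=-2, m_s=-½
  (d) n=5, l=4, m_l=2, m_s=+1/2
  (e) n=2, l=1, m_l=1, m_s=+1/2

(a)

(a) has l = 4 ≥ n = 2, violating 0 ≤ l ≤ n−1.
The remaining sets (b), (c), (d), (e) satisfy all four rules.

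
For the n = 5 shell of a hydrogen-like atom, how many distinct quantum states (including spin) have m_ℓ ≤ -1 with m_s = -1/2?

10

Orbitals with m_ℓ ≤ -1, by ℓ: ℓ=1 → 1; ℓ=2 → 2; ℓ=3 → 3; ℓ=4 → 4.
Orbitals: 1 + 2 + 3 + 4 = 10. With m_s fixed to a single value there is one state per orbital, giving 10 states.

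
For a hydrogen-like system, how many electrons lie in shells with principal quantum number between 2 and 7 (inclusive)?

278

Shell n has n² orbitals: 2²=4 + 3²=9 + 4²=16 + 5²=25 + 6²=36 + 7²=49 = 139 orbitals.
Two spin states per orbital: 2 × 139 = 278 electrons.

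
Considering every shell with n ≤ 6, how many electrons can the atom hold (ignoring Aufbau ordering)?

182

Total orbitals = 1² + 2² + 3² + 4² + 5² + 6² = 91. Doubling for spin gives 182 electrons.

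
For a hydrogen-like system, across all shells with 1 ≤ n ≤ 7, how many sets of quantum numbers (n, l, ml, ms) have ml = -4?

Work shell by shell — for each n, count the (l, ml) pairs that satisfy ml = -4:
n=5 → 1; n=6 → 2; n=7 → 3.
Orbitals: 1 + 2 + 3 = 6. Including both spin states (ms = ±1/2) gives 2 × 6 = 12 states.

12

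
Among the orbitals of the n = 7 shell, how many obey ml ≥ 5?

Go through l = 0, …, 6 (the values permitted for n = 7).
Contributions: l=5 → 1; l=6 → 2.
Total orbitals: 1 + 2 = 3.

3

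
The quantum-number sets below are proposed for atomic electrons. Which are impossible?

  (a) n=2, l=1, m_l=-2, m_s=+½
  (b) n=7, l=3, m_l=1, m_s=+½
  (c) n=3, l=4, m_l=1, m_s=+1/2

(a) has |m_l| = 2 > l = 1, violating −l ≤ m_l ≤ l.
(c) has l = 4 ≥ n = 3, violating 0 ≤ l ≤ n−1.
The remaining set (b) satisfies all four rules.

(a) and (c)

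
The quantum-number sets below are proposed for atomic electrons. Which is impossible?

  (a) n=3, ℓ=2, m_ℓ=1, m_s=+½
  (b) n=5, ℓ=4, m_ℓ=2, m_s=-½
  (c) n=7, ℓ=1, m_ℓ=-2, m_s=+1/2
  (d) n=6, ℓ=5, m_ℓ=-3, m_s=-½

(c) has |m_ℓ| = 2 > ℓ = 1, violating −ℓ ≤ m_ℓ ≤ ℓ.
The remaining sets (a), (b), (d) satisfy all four rules.

(c)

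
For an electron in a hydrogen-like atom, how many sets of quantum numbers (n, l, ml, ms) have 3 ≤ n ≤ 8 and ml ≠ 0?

332

Per-shell orbital counts meeting the constraint:
n=3 → 6; n=4 → 12; n=5 → 20; n=6 → 30; n=7 → 42; n=8 → 56.
Orbitals: 6 + 12 + 20 + 30 + 42 + 56 = 166. Including both spin states (ms = ±1/2) gives 2 × 166 = 332 states.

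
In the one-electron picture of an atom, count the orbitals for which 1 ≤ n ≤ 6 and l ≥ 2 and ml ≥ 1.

For each n in the range, tally the orbitals obeying l ≥ 2 and ml ≥ 1:
n=3 → 2; n=4 → 5; n=5 → 9; n=6 → 14.
Total orbitals: 2 + 5 + 9 + 14 = 30.

30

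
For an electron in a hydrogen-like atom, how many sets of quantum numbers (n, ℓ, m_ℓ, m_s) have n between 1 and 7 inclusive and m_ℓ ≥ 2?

Treat each shell separately and count matching orbitals:
n=3 → 1; n=4 → 3; n=5 → 6; n=6 → 10; n=7 → 15.
Orbitals: 1 + 3 + 6 + 10 + 15 = 35. Including both spin states (m_s = ±1/2) gives 2 × 35 = 70 states.

70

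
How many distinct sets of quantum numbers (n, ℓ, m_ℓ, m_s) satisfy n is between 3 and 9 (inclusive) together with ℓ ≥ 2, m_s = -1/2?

Work shell by shell — for each n, count the (ℓ, m_ℓ) pairs that satisfy ℓ ≥ 2:
n=3 → 5; n=4 → 12; n=5 → 21; n=6 → 32; n=7 → 45; n=8 → 60; n=9 → 77.
Orbitals: 5 + 12 + 21 + 32 + 45 + 60 + 77 = 252. With m_s fixed to -1/2 there is one state per orbital, so 252 states.

252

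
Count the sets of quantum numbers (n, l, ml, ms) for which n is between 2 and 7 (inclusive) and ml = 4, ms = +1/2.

Treat each shell separately and count matching orbitals:
n=5 → 1; n=6 → 2; n=7 → 3.
Orbitals: 1 + 2 + 3 = 6. With ms fixed to +1/2 there is one state per orbital, so 6 states.

6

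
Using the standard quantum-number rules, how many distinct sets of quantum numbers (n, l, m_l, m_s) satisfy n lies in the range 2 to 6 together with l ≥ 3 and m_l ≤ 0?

56

For each n in the range, tally the orbitals obeying l ≥ 3 and m_l ≤ 0:
n=4 → 4; n=5 → 9; n=6 → 15.
Orbitals: 4 + 9 + 15 = 28. Including both spin states (m_s = ±1/2) gives 2 × 28 = 56 states.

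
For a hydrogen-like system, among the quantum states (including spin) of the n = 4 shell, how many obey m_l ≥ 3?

For n = 4, l ranges over 0 … 3.
Orbitals with m_l ≥ 3, by l: l=3 → 1.
Orbitals: 1. Each orbital carries two spin states, so 1 × 2 = 2 states.

2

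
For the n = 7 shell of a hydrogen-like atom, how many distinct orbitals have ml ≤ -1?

For n = 7, l ranges over 0 … 6.
Contributions: l=1 → 1; l=2 → 2; l=3 → 3; l=4 → 4; l=5 → 5; l=6 → 6.
Total orbitals: 1 + 2 + 3 + 4 + 5 + 6 = 21.

21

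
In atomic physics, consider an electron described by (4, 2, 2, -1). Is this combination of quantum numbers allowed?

The spin quantum number for an electron can only be m_s = +1/2 or −1/2; m_s = -1 is not one of those.

No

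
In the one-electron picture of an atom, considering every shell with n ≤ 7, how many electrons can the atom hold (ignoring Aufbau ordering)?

280

Total orbitals = 1² + 2² + 3² + 4² + 5² + 6² + 7² = 140. Doubling for spin gives 280 electrons.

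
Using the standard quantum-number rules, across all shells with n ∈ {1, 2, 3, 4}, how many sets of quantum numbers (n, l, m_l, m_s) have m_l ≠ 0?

Treat each shell separately and count matching orbitals:
n=2 → 2; n=3 → 6; n=4 → 12.
Orbitals: 2 + 6 + 12 = 20. Including both spin states (m_s = ±1/2) gives 2 × 20 = 40 states.

40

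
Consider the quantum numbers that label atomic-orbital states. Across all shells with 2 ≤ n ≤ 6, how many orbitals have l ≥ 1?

Go shell by shell, enumerating (l, ml) with l ≥ 1:
n=2 → 3; n=3 → 8; n=4 → 15; n=5 → 24; n=6 → 35.
Total orbitals: 3 + 8 + 15 + 24 + 35 = 85.

85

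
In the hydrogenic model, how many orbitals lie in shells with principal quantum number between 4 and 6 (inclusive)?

77

Shell n has n² orbitals: 4²=16 + 5²=25 + 6²=36 = 77 orbitals.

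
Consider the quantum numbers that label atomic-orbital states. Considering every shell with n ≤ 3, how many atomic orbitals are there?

14

Total orbitals = 1² + 2² + 3² = 14.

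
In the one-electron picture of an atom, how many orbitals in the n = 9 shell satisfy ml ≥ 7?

Contributions: l=7 → 1; l=8 → 2.
Total orbitals: 1 + 2 = 3.

3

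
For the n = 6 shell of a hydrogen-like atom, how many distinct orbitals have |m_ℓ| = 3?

The n = 6 shell has ℓ = 0 through 5; check each.
Orbitals with |m_ℓ| = 3, by ℓ: ℓ=3 → 2; ℓ=4 → 2; ℓ=5 → 2.
Total orbitals: 2 + 2 + 2 = 6.

6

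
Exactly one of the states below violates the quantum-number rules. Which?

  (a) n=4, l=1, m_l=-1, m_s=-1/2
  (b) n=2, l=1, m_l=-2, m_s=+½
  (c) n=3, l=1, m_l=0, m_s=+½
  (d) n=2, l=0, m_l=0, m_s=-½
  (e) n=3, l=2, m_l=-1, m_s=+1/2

(b) has |m_l| = 2 > l = 1, violating −l ≤ m_l ≤ l.
The remaining sets (a), (c), (d), (e) satisfy all four rules.

(b)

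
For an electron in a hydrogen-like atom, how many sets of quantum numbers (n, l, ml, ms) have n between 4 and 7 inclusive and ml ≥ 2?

Count contributing orbitals for each principal shell:
n=4 → 3; n=5 → 6; n=6 → 10; n=7 → 15.
Orbitals: 3 + 6 + 10 + 15 = 34. Including both spin states (ms = ±1/2) gives 2 × 34 = 68 states.

68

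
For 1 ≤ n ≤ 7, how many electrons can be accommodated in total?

280

Total orbitals = 1² + 2² + 3² + 4² + 5² + 6² + 7² = 140. Doubling for spin gives 280 electrons.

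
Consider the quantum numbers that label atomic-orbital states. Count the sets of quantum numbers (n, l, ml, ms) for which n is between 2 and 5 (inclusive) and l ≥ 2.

76

For each n in the range, tally the orbitals obeying l ≥ 2:
n=3 → 5; n=4 → 12; n=5 → 21.
Orbitals: 5 + 12 + 21 = 38. Including both spin states (ms = ±1/2) gives 2 × 38 = 76 states.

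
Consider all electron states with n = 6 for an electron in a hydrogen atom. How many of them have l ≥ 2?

64

The n = 6 shell has l = 0 through 5; check each.
The (l, m_l) pairs meeting l ≥ 2 give: l=2 → 5; l=3 → 7; l=4 → 9; l=5 → 11.
Orbitals: 5 + 7 + 9 + 11 = 32. Each orbital carries two spin states, so 32 × 2 = 64 states.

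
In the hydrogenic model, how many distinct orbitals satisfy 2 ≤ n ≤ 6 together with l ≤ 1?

Count contributing orbitals for each principal shell:
n=2 → 4; n=3 → 4; n=4 → 4; n=5 → 4; n=6 → 4.
Total orbitals: 4 + 4 + 4 + 4 + 4 = 20.

20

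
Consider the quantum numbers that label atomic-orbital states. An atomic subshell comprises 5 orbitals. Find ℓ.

ℓ = 2

2ℓ+1 = 5 gives ℓ = 2.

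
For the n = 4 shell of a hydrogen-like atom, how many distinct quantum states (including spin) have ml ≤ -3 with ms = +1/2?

1

Go through l = 0, …, 3 (the values permitted for n = 4).
Orbitals with ml ≤ -3, by l: l=3 → 1.
Orbitals: 1. With ms fixed to a single value there is one state per orbital, giving 1 state.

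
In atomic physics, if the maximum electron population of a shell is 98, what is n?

n = 7

2n² = 98 ⇒ n² = 49 ⇒ n = 7.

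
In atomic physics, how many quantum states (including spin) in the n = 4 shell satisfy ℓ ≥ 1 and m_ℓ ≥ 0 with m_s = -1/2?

9

Per ℓ-value: ℓ=1 → 2; ℓ=2 → 3; ℓ=3 → 4.
Orbitals: 2 + 3 + 4 = 9. With m_s fixed to a single value there is one state per orbital, giving 9 states.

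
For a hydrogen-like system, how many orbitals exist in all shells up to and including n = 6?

Total orbitals = 1² + 2² + 3² + 4² + 5² + 6² = 91.

91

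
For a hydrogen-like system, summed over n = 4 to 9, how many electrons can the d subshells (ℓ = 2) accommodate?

A d subshell (ℓ = 2) exists for every n ≥ 3, so shells n = 4, 5, 6, 7, 8, 9 each contribute one — 6 subshells.
Since each d subshell holds 2(2·2+1) = 10 electrons, the total is 6 × 10 = 60.

60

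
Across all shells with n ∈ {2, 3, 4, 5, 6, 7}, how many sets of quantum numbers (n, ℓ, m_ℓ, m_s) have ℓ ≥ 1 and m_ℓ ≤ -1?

Go shell by shell, enumerating (ℓ, m_ℓ) with ℓ ≥ 1 and m_ℓ ≤ -1:
n=2 → 1; n=3 → 3; n=4 → 6; n=5 → 10; n=6 → 15; n=7 → 21.
Orbitals: 1 + 3 + 6 + 10 + 15 + 21 = 56. Including both spin states (m_s = ±1/2) gives 2 × 56 = 112 states.

112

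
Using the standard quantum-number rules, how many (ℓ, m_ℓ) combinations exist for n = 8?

64

The n = 8 shell contains n² = 8² = 64 orbitals.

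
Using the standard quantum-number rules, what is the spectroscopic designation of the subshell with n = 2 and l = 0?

2s

l = 0 corresponds to the letter 's', so the subshell is 2s.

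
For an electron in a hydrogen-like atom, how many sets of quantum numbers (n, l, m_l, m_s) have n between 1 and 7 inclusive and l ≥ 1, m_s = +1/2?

133

Go shell by shell, enumerating (l, m_l) with l ≥ 1:
n=2 → 3; n=3 → 8; n=4 → 15; n=5 → 24; n=6 → 35; n=7 → 48.
Orbitals: 3 + 8 + 15 + 24 + 35 + 48 = 133. With m_s fixed to +1/2 there is one state per orbital, so 133 states.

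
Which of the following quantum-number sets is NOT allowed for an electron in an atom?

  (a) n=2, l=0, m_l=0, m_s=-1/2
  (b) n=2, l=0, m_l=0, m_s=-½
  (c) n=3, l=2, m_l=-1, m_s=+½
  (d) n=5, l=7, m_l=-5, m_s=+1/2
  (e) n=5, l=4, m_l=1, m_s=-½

(d) has l = 7 ≥ n = 5, violating 0 ≤ l ≤ n−1.
The remaining sets (a), (b), (c), (e) satisfy all four rules.

(d)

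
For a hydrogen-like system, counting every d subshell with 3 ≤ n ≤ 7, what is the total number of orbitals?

25

A d subshell (l = 2) exists for every n ≥ 3, so shells n = 3, 4, 5, 6, 7 each contribute one — 5 subshells.
Since each d subshell has 2·2+1 = 5 orbitals, the total is 5 × 5 = 25.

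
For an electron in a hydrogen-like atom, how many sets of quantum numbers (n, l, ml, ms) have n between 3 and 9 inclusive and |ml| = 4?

60

Go shell by shell, enumerating (l, ml) with |ml| = 4:
n=5 → 2; n=6 → 4; n=7 → 6; n=8 → 8; n=9 → 10.
Orbitals: 2 + 4 + 6 + 8 + 10 = 30. Including both spin states (ms = ±1/2) gives 2 × 30 = 60 states.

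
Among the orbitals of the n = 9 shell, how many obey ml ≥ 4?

15

The n = 9 shell has l = 0 through 8; check each.
Per l-value: l=4 → 1; l=5 → 2; l=6 → 3; l=7 → 4; l=8 → 5.
Total orbitals: 1 + 2 + 3 + 4 + 5 = 15.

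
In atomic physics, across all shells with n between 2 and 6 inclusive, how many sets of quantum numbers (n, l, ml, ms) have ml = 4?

6

Go shell by shell, enumerating (l, ml) with ml = 4:
n=5 → 1; n=6 → 2.
Orbitals: 1 + 2 = 3. Including both spin states (ms = ±1/2) gives 2 × 3 = 6 states.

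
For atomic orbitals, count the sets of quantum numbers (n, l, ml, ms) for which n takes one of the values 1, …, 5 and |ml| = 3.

12

Work shell by shell — for each n, count the (l, ml) pairs that satisfy |ml| = 3:
n=4 → 2; n=5 → 4.
Orbitals: 2 + 4 = 6. Including both spin states (ms = ±1/2) gives 2 × 6 = 12 states.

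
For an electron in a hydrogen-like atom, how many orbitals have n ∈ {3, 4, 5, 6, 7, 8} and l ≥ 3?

145

For each n in the range, tally the orbitals obeying l ≥ 3:
n=4 → 7; n=5 → 16; n=6 → 27; n=7 → 40; n=8 → 55.
Total orbitals: 7 + 16 + 27 + 40 + 55 = 145.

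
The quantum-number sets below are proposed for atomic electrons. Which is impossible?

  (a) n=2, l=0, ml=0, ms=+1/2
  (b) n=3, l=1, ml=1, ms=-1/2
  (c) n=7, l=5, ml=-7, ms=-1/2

(c) has |ml| = 7 > l = 5, violating −l ≤ ml ≤ l.
The remaining sets (a), (b) satisfy all four rules.

(c)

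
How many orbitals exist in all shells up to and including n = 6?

91

Total orbitals = 1² + 2² + 3² + 4² + 5² + 6² = 91.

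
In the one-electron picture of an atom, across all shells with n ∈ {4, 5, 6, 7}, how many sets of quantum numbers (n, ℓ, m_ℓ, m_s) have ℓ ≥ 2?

Go shell by shell, enumerating (ℓ, m_ℓ) with ℓ ≥ 2:
n=4 → 12; n=5 → 21; n=6 → 32; n=7 → 45.
Orbitals: 12 + 21 + 32 + 45 = 110. Including both spin states (m_s = ±1/2) gives 2 × 110 = 220 states.

220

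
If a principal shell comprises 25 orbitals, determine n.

n = 5

n² = 25 ⇒ n = 5.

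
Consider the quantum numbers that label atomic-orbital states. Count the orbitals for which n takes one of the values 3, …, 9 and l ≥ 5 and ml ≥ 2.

Work shell by shell — for each n, count the (l, ml) pairs that satisfy l ≥ 5 and ml ≥ 2:
n=6 → 4; n=7 → 9; n=8 → 15; n=9 → 22.
Total orbitals: 4 + 9 + 15 + 22 = 50.

50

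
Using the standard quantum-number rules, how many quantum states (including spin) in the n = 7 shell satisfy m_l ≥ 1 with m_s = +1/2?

21

The (l, m_l) pairs meeting m_l ≥ 1 give: l=1 → 1; l=2 → 2; l=3 → 3; l=4 → 4; l=5 → 5; l=6 → 6.
Orbitals: 1 + 2 + 3 + 4 + 5 + 6 = 21. With m_s fixed to a single value there is one state per orbital, giving 21 states.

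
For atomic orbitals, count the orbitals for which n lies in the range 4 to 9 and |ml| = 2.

54

For each n in the range, tally the orbitals obeying |ml| = 2:
n=4 → 4; n=5 → 6; n=6 → 8; n=7 → 10; n=8 → 12; n=9 → 14.
Total orbitals: 4 + 6 + 8 + 10 + 12 + 14 = 54.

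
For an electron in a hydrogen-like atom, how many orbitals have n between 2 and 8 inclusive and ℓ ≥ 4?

110

Go shell by shell, enumerating (ℓ, m_ℓ) with ℓ ≥ 4:
n=5 → 9; n=6 → 20; n=7 → 33; n=8 → 48.
Total orbitals: 9 + 20 + 33 + 48 = 110.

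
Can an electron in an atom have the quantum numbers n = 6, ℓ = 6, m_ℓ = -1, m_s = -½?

Not allowed

The orbital quantum number must satisfy 0 ≤ ℓ ≤ n−1. With n = 6 the allowed ℓ values are 0, 1, 2, 3, 4, 5, so ℓ = 6 is out of range.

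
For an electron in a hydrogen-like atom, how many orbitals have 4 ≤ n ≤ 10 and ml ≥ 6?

20

Count contributing orbitals for each principal shell:
n=7 → 1; n=8 → 3; n=9 → 6; n=10 → 10.
Total orbitals: 1 + 3 + 6 + 10 = 20.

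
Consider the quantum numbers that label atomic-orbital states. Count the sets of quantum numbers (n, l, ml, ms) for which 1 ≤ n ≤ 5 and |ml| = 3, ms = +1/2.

6

Count contributing orbitals for each principal shell:
n=4 → 2; n=5 → 4.
Orbitals: 2 + 4 = 6. With ms fixed to +1/2 there is one state per orbital, so 6 states.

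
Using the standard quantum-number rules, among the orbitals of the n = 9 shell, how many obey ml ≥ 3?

The n = 9 shell has l = 0 through 8; check each.
Contributions: l=3 → 1; l=4 → 2; l=5 → 3; l=6 → 4; l=7 → 5; l=8 → 6.
Total orbitals: 1 + 2 + 3 + 4 + 5 + 6 = 21.

21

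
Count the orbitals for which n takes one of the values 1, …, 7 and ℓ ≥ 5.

Treat each shell separately and count matching orbitals:
n=6 → 11; n=7 → 24.
Total orbitals: 11 + 24 = 35.

35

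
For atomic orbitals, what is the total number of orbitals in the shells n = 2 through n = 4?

Shell n has n² orbitals: 2²=4 + 3²=9 + 4²=16 = 29 orbitals.

29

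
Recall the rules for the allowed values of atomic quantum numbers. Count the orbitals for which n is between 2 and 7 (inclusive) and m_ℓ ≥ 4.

Go shell by shell, enumerating (ℓ, m_ℓ) with m_ℓ ≥ 4:
n=5 → 1; n=6 → 3; n=7 → 6.
Total orbitals: 1 + 3 + 6 = 10.

10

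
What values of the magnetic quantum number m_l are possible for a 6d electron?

The 6d subshell has l = 2, and m_l takes every integer from −l to +l. With l = 2 that gives the 5 values -2, -1, 0, 1, 2.

-2, -1, 0, 1, 2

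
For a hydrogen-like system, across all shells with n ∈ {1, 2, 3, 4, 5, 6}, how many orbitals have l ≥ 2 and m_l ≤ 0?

Treat each shell separately and count matching orbitals:
n=3 → 3; n=4 → 7; n=5 → 12; n=6 → 18.
Total orbitals: 3 + 7 + 12 + 18 = 40.

40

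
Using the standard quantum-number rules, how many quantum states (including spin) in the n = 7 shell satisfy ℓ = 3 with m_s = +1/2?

With n = 7 the allowed ℓ are 0, 1, …, 6.
Contributions: ℓ=3 → 7.
Orbitals: 7. With m_s fixed to a single value there is one state per orbital, giving 7 states.

7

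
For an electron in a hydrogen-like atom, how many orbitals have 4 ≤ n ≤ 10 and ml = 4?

21

For each n in the range, tally the orbitals obeying ml = 4:
n=5 → 1; n=6 → 2; n=7 → 3; n=8 → 4; n=9 → 5; n=10 → 6.
Total orbitals: 1 + 2 + 3 + 4 + 5 + 6 = 21.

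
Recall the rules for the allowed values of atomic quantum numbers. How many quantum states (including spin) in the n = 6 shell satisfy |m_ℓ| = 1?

20

The n = 6 shell has ℓ = 0 through 5; check each.
Per ℓ-value: ℓ=1 → 2; ℓ=2 → 2; ℓ=3 → 2; ℓ=4 → 2; ℓ=5 → 2.
Orbitals: 2 + 2 + 2 + 2 + 2 = 10. Each orbital carries two spin states, so 10 × 2 = 20 states.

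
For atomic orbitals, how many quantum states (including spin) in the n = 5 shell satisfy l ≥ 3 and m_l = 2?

The n = 5 shell has l = 0 through 4; check each.
Contributions: l=3 → 1; l=4 → 1.
Orbitals: 1 + 1 = 2. Each orbital carries two spin states, so 2 × 2 = 4 states.

4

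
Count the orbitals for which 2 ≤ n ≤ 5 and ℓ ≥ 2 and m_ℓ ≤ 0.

Per-shell orbital counts meeting the constraint:
n=3 → 3; n=4 → 7; n=5 → 12.
Total orbitals: 3 + 7 + 12 = 22.

22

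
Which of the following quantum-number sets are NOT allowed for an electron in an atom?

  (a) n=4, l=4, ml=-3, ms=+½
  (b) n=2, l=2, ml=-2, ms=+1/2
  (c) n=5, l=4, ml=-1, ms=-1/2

(a) has l = 4 ≥ n = 4, violating 0 ≤ l ≤ n−1.
(b) has l = 2 ≥ n = 2, violating 0 ≤ l ≤ n−1.
The remaining set (c) satisfies all four rules.

(a) and (b)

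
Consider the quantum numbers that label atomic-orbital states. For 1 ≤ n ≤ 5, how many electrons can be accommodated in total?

Total orbitals = 1² + 2² + 3² + 4² + 5² = 55. Doubling for spin gives 110 electrons.

110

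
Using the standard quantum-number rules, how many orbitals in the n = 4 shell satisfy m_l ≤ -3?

Contributions: l=3 → 1.
Total orbitals: 1.

1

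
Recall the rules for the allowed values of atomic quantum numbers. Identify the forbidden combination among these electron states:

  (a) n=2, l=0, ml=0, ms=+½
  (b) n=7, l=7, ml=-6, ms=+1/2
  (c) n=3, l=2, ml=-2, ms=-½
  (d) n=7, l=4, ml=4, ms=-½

(b)

(b) has l = 7 ≥ n = 7, violating 0 ≤ l ≤ n−1.
The remaining sets (a), (c), (d) satisfy all four rules.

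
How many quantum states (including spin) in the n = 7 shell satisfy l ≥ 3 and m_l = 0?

Per l-value: l=3 → 1; l=4 → 1; l=5 → 1; l=6 → 1.
Orbitals: 1 + 1 + 1 + 1 = 4. Each orbital carries two spin states, so 4 × 2 = 8 states.

8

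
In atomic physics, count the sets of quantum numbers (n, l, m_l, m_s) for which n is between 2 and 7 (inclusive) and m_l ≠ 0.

224

Work shell by shell — for each n, count the (l, m_l) pairs that satisfy m_l ≠ 0:
n=2 → 2; n=3 → 6; n=4 → 12; n=5 → 20; n=6 → 30; n=7 → 42.
Orbitals: 2 + 6 + 12 + 20 + 30 + 42 = 112. Including both spin states (m_s = ±1/2) gives 2 × 112 = 224 states.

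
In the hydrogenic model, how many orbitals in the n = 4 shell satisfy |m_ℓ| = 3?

2

Go through ℓ = 0, …, 3 (the values permitted for n = 4).
Contributions: ℓ=3 → 2.
Total orbitals: 2.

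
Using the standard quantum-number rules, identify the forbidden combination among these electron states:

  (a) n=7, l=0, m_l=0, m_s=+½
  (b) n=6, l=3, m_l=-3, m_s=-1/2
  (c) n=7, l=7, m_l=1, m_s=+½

(c) has l = 7 ≥ n = 7, violating 0 ≤ l ≤ n−1.
The remaining sets (a), (b) satisfy all four rules.

(c)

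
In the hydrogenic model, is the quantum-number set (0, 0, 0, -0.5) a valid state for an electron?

The principal quantum number must be a positive integer (n ≥ 1), but here n = 0.

No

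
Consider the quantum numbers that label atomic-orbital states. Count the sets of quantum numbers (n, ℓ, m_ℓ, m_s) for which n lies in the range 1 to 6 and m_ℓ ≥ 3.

Count contributing orbitals for each principal shell:
n=4 → 1; n=5 → 3; n=6 → 6.
Orbitals: 1 + 3 + 6 = 10. Including both spin states (m_s = ±1/2) gives 2 × 10 = 20 states.

20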